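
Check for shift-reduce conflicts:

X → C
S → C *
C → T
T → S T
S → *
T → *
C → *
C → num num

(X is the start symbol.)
A shift-reduce conflict occurs when an LR(0) state has both:
  - a complete (reduce) item [A → α .] (dot at the end), and
  - a shift item [B → β . c γ] (dot before a terminal).

Augment with X' → X and build the canonical LR(0) collection (I0 = CLOSURE({[X' → . X]}), then GOTO on every symbol after a dot until no new states appear). It has 11 states:
  I0: { [C → . *], [C → . T], [C → . num num], [S → . *], [S → . C *], [T → . *], [T → . S T], [X → . C], [X' → . X] }  — shift
  I1: { [C → * .], [S → * .], [T → * .] }  — 3 reduces
  I2: { [S → C . *], [X → C .] }  — shift, reduce
  I3: { [C → . *], [C → . T], [C → . num num], [S → . *], [S → . C *], [T → . *], [T → . S T], [T → S . T] }  — shift
  I4: { [C → T .] }  — reduce
  I5: { [X' → X .] }  — accept
  I6: { [C → num . num] }  — shift
  I7: { [C → num num .] }  — reduce
  I8: { [S → C . *] }  — shift
  I9: { [C → T .], [T → S T .] }  — 2 reduces
  I10: { [S → C * .] }  — reduce

I2 contains reduce item [X → C .] and shift item [S → C . *] — shift-reduce conflict.

Answer: Yes — I2: [X → C .] vs [S → C . *]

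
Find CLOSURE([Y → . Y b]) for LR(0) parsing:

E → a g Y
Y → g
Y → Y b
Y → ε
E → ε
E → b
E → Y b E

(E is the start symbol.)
To compute CLOSURE, for each item [A → α.Bβ] where B is a non-terminal, add [B → .γ] for all productions B → γ; repeat for the newly added items until nothing changes.

Start with: [Y → . Y b]
  [Y → . Y b] has the dot before Y: add [Y → . g], [Y → .]
No further items can be added.

CLOSURE = { [Y → . Y b], [Y → . g], [Y → .] }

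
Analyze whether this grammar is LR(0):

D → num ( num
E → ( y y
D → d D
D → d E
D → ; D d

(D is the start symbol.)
Yes, the grammar is LR(0)

Augment with D' → D and build the canonical LR(0) collection (I0 = CLOSURE({[D' → . D]}), then GOTO on every symbol after a dot until no new states appear). It has 14 states:
  I0: { [D → . ; D d], [D → . d D], [D → . d E], [D → . num ( num], [D' → . D] }  — shift
  I1: { [D → . ; D d], [D → . d D], [D → . d E], [D → . num ( num], [D → ; . D d] }  — shift
  I2: { [D' → D .] }  — accept
  I3: { [D → . ; D d], [D → . d D], [D → . d E], [D → . num ( num], [D → d . D], [D → d . E], [E → . ( y y] }  — shift
  I4: { [D → num . ( num] }  — shift
  I5: { [D → num ( . num] }  — shift
  I6: { [D → num ( num .] }  — reduce
  I7: { [E → ( . y y] }  — shift
  I8: { [D → d D .] }  — reduce
  I9: { [D → d E .] }  — reduce
  I10: { [E → ( y . y] }  — shift
  I11: { [E → ( y y .] }  — reduce
  I12: { [D → ; D . d] }  — shift
  I13: { [D → ; D d .] }  — reduce

Every state is either a pure shift/goto state or contains exactly one complete item and nothing to shift — no conflicts. The grammar is LR(0).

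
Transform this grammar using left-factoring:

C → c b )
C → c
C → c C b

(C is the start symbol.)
Left-factoring transforms A → αβ₁ | αβ₂ into A → αA' and A' → β₁ | β₂
(α is the longest common prefix among the alternatives). Repeat until
no nonterminal has two alternatives with a common prefix.

Round 1: C has alternatives sharing prefix 'c'. Introduce C': C → c C'
  Add: C' → b )
  Add: C' → ε
  Add: C' → C b

No remaining common prefixes — done.

Resulting grammar:
C → c C'
C' → b )
C' → ε
C' → C b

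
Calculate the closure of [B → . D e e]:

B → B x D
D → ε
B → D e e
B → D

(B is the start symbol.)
Start with: [B → . D e e]
  [B → . D e e] has the dot before D: add [D → .]
No further items can be added.

CLOSURE = { [B → . D e e], [D → .] }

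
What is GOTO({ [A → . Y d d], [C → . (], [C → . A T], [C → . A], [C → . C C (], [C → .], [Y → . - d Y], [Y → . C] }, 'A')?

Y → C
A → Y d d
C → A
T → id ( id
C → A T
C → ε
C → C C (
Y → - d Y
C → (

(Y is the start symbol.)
GOTO(I, 'A') = CLOSURE({ [A → αX.β] : [A → α.Xβ] ∈ I, X = 'A' })

Items with dot before 'A', with the dot advanced:
  [C → . A] → [C → A .]
  [C → . A T] → [C → A . T]
Closure of the advanced items:
  [C → A . T] has the dot before T: add [T → . id ( id]

GOTO = { [C → A . T], [C → A .], [T → . id ( id] }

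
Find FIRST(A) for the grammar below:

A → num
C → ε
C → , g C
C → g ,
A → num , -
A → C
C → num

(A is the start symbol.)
{ ',', 'g', 'num', ε }

To compute FIRST(A), examine every production with A on the left-hand side, reading each right-hand side left to right until a non-nullable symbol is reached.

FIRST sets of the other non-terminals involved (by the same procedure, iterated to a fixed point):
  FIRST(C) = { ',', 'g', 'num', ε }

From A → num:
  - num is a terminal: add 'num' and stop
From A → num , -:
  - num is a terminal: add 'num' and stop
From A → C:
  - C is a non-terminal: add FIRST(C) \ {ε} = { ',', 'g', 'num' }
    C is nullable and nothing follows, so the whole right-hand side can vanish: ε ∈ FIRST(A)

Collecting: FIRST(A) = { ',', 'g', 'num', ε }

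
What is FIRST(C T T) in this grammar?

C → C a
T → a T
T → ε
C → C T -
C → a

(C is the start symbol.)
{ 'a' }

FIRST sets of the non-terminals involved (from the grammar, by fixed-point iteration):
  FIRST(C) = { 'a' }

To compute FIRST(C T T), process the symbols left to right:
Symbol C is a non-terminal. Add FIRST(C) \ {ε} = { 'a' }
C is not nullable (ε ∉ FIRST(C)), so stop here.
FIRST(C T T) = { 'a' }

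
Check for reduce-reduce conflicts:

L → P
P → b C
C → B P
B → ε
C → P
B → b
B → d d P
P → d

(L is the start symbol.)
A reduce-reduce conflict occurs when an LR(0) state has two complete items [A → α .] and [B → β .] — both call for a reduction, and with no lookahead the parser cannot choose between them.

Augment with L' → L and build the canonical LR(0) collection (I0 = CLOSURE({[L' → . L]}), then GOTO on every symbol after a dot until no new states appear). It has 13 states:
  I0: { [L → . P], [L' → . L], [P → . b C], [P → . d] }  — shift
  I1: { [L' → L .] }  — accept
  I2: { [L → P .] }  — reduce
  I3: { [B → . b], [B → . d d P], [B → .], [C → . B P], [C → . P], [P → . b C], [P → . d], [P → b . C] }  — shift, reduce
  I4: { [P → d .] }  — reduce
  I5: { [C → B . P], [P → . b C], [P → . d] }  — shift
  I6: { [P → b C .] }  — reduce
  I7: { [C → P .] }  — reduce
  I8: { [B → . b], [B → . d d P], [B → .], [B → b .], [C → . B P], [C → . P], [P → . b C], [P → . d], [P → b . C] }  — shift, 2 reduces
  I9: { [B → d . d P], [P → d .] }  — shift, reduce
  I10: { [B → d d . P], [P → . b C], [P → . d] }  — shift
  I11: { [B → d d P .] }  — reduce
  I12: { [C → B P .] }  — reduce

I8 contains complete items [B → .], [B → b .] — reduce-reduce conflict.

Answer: Yes — I8: [B → .] vs [B → b .]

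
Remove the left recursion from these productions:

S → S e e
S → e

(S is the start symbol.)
S is directly left-recursive. The standard transformation for
  A → A α₁ | ... | A α_m | β₁ | ... | β_n
is
  A  → β₁ A' | ... | β_n A'
  A' → α₁ A' | ... | α_m A' | ε

S → e becomes S → e S'
S → S e e becomes S' → e e S'
Add S' → ε

Resulting grammar:
S → e S'
S' → e e S'
S' → ε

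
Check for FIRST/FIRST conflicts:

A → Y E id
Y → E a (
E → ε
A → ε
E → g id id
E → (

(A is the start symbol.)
A FIRST/FIRST conflict occurs when two productions N → α and N → β for the same non-terminal have FIRST(α) ∩ FIRST(β) ≠ ∅ (with ε ∈ FIRST of a nullable right-hand side, so two nullable alternatives also conflict).

FIRST sets of the non-terminals at (or reachable through a nullable prefix from) the front of some alternative:
  FIRST(Y) = { '(', 'a', 'g' }

Productions for A:
  A → Y E id: FIRST = { '(', 'a', 'g' }
  A → ε: FIRST = { ε }
Productions for E:
  E → ε: FIRST = { ε }
  E → g id id: FIRST = { 'g' }
  E → (: FIRST = { '(' }
Y has only one production, so no FIRST/FIRST conflict is possible there.

All alternatives of each non-terminal have pairwise disjoint FIRST sets.

Answer: No FIRST/FIRST conflicts.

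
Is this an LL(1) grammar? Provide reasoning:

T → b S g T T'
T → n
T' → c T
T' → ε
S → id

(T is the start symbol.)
A grammar is LL(1) if for each non-terminal N with multiple productions, the predict sets of those productions are pairwise disjoint, where PREDICT(N → α) = (FIRST(α) \ {ε}) ∪ (FOLLOW(N) if α ⇒* ε).

Relevant sets:
  FOLLOW(T') = { $, 'c' }

For T:
  PREDICT(T → b S g T T') = { 'b' }
  PREDICT(T → n) = { 'n' }
For T':
  PREDICT(T' → c T) = { 'c' }
  PREDICT(T' → ε) = { $, 'c' }
S has a single production, so nothing to check there.

Conflict found: Predict set conflict for T': { 'c' }
The grammar is NOT LL(1).

Answer: No. Predict set conflict for T': { 'c' }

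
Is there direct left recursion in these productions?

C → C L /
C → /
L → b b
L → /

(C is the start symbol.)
Yes, C is left-recursive

Direct left recursion occurs when N → N α for some non-terminal N (the right-hand side begins with the left-hand side itself).

C → C L /: LEFT RECURSIVE (starts with C)
C → /: starts with '/'
L → b b: starts with b
L → /: starts with '/'

The grammar has direct left recursion on: C.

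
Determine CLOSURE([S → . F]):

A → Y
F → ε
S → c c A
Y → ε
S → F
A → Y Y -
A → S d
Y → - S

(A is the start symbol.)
To compute CLOSURE, for each item [A → α.Bβ] where B is a non-terminal, add [B → .γ] for all productions B → γ; repeat for the newly added items until nothing changes.

Start with: [S → . F]
  [S → . F] has the dot before F: add [F → .]
No further items can be added.

CLOSURE = { [F → .], [S → . F] }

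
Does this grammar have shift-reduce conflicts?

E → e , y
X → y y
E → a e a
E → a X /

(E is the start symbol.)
A shift-reduce conflict occurs when an LR(0) state has both:
  - a complete (reduce) item [A → α .] (dot at the end), and
  - a shift item [B → β . c γ] (dot before a terminal).

Augment with E' → E and build the canonical LR(0) collection (I0 = CLOSURE({[E' → . E]}), then GOTO on every symbol after a dot until no new states appear). It has 12 states:
  I0: { [E → . a X /], [E → . a e a], [E → . e , y], [E' → . E] }  — shift
  I1: { [E' → E .] }  — accept
  I2: { [E → a . X /], [E → a . e a], [X → . y y] }  — shift
  I3: { [E → e . , y] }  — shift
  I4: { [E → e , . y] }  — shift
  I5: { [E → e , y .] }  — reduce
  I6: { [E → a X . /] }  — shift
  I7: { [E → a e . a] }  — shift
  I8: { [X → y . y] }  — shift
  I9: { [X → y y .] }  — reduce
  I10: { [E → a e a .] }  — reduce
  I11: { [E → a X / .] }  — reduce

No state contains both a complete item and a shift item.

Answer: No shift-reduce conflicts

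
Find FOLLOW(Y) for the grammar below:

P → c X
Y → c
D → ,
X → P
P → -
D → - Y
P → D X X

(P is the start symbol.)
{ ',', '-', 'c' }

To compute FOLLOW(Y), find every occurrence of Y on a right-hand side N → α Y β: add FIRST(β) \ {ε}, and if β is empty or nullable also add FOLLOW(N). Iterate to a fixed point.

In D → - Y: Y is at the end, add FOLLOW(D)

The FOLLOW sets referred to above (computed the same way, to a fixed point):
  FOLLOW(D) = { ',', '-', 'c' }

Taking the union: FOLLOW(Y) = { ',', '-', 'c' }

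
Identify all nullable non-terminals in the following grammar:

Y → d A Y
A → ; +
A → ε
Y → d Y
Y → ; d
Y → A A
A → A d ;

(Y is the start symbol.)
ε-productions: A → ε
So A is immediately nullable.
Y → A A: every symbol on the right is nullable, so Y is nullable too.
Every non-terminal is now nullable.
Nullable = { 'A', 'Y' }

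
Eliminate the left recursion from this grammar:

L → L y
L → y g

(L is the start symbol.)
L is directly left-recursive. The standard transformation for
  A → A α₁ | ... | A α_m | β₁ | ... | β_n
is
  A  → β₁ A' | ... | β_n A'
  A' → α₁ A' | ... | α_m A' | ε

L → y g becomes L → y g L'
L → L y becomes L' → y L'
Add L' → ε

Resulting grammar:
L → y g L'
L' → y L'
L' → ε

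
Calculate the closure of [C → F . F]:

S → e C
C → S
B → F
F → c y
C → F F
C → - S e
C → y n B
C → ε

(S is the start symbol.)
Start with: [C → F . F]
  [C → F . F] has the dot before F: add [F → . c y]
No further items can be added.

CLOSURE = { [C → F . F], [F → . c y] }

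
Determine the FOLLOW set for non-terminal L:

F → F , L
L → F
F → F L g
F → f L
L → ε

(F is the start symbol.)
{ $, ',', 'f', 'g' }

To compute FOLLOW(L), find every occurrence of L on a right-hand side N → α L β: add FIRST(β) \ {ε}, and if β is empty or nullable also add FOLLOW(N). Iterate to a fixed point.

In F → F , L: L is at the end, add FOLLOW(F)
In F → F L g: L is followed by g, add FIRST(g) \ {ε} = { 'g' }
In F → f L: L is at the end, add FOLLOW(F)

The FOLLOW sets referred to above (computed the same way, to a fixed point):
  FOLLOW(F) = { $, ',', 'f', 'g' }

Taking the union: FOLLOW(L) = { $, ',', 'f', 'g' }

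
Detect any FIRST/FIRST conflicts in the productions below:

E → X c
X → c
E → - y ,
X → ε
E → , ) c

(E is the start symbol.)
No FIRST/FIRST conflicts.

A FIRST/FIRST conflict occurs when two productions N → α and N → β for the same non-terminal have FIRST(α) ∩ FIRST(β) ≠ ∅ (with ε ∈ FIRST of a nullable right-hand side, so two nullable alternatives also conflict).

FIRST sets of the non-terminals at (or reachable through a nullable prefix from) the front of some alternative:
  FIRST(X) = { 'c', ε }

Productions for E:
  E → X c: FIRST = { 'c' }
  E → - y ,: FIRST = { '-' }
  E → , ) c: FIRST = { ',' }
Productions for X:
  X → c: FIRST = { 'c' }
  X → ε: FIRST = { ε }

All alternatives of each non-terminal have pairwise disjoint FIRST sets.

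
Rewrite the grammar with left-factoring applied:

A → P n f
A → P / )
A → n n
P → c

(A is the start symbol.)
A → P A'
A' → n f
A' → / )
A → n n
P → c

Left-factoring transforms A → αβ₁ | αβ₂ into A → αA' and A' → β₁ | β₂
(α is the longest common prefix among the alternatives). Repeat until
no nonterminal has two alternatives with a common prefix.

Round 1: A has alternatives sharing prefix 'P'. Introduce A': A → P A'
  Add: A' → n f
  Add: A' → / )

No remaining common prefixes — done.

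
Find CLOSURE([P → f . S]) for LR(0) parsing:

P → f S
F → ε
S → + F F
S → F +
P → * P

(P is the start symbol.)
Start with: [P → f . S]
  [P → f . S] has the dot before S: add [S → . + F F], [S → . F +]
  [S → . F +] has the dot before F: add [F → .]
No further items can be added.

CLOSURE = { [F → .], [P → f . S], [S → . + F F], [S → . F +] }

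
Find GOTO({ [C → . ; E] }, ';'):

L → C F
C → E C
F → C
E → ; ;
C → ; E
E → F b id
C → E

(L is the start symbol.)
{ [C → . ; E], [C → . E C], [C → . E], [C → ; . E], [E → . ; ;], [E → . F b id], [F → . C] }

GOTO(I, ';') = CLOSURE({ [A → αX.β] : [A → α.Xβ] ∈ I, X = ';' })

Items with dot before ';', with the dot advanced:
  [C → . ; E] → [C → ; . E]
Closure of the advanced items:
  [C → ; . E] has the dot before E: add [E → . ; ;], [E → . F b id]
  [E → . F b id] has the dot before F: add [F → . C]
  [F → . C] has the dot before C: add [C → . E C], [C → . ; E], [C → . E]

GOTO = { [C → . ; E], [C → . E C], [C → . E], [C → ; . E], [E → . ; ;], [E → . F b id], [F → . C] }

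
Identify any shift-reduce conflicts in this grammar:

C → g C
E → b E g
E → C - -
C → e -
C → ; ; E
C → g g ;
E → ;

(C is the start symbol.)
Yes — I7: [C → g g ; .] vs [C → ; . ; E]; I9: [E → ; .] vs [C → ; . ; E]

A shift-reduce conflict occurs when an LR(0) state has both:
  - a complete (reduce) item [A → α .] (dot at the end), and
  - a shift item [B → β . c γ] (dot before a terminal).

Augment with C' → C and build the canonical LR(0) collection (I0 = CLOSURE({[C' → . C]}), then GOTO on every symbol after a dot until no new states appear). It has 18 states:
  I0: { [C → . ; ; E], [C → . e -], [C → . g C], [C → . g g ;], [C' → . C] }  — shift
  I1: { [C → ; . ; E] }  — shift
  I2: { [C' → C .] }  — accept
  I3: { [C → e . -] }  — shift
  I4: { [C → . ; ; E], [C → . e -], [C → . g C], [C → . g g ;], [C → g . C], [C → g . g ;] }  — shift
  I5: { [C → g C .] }  — reduce
  I6: { [C → . ; ; E], [C → . e -], [C → . g C], [C → . g g ;], [C → g . C], [C → g . g ;], [C → g g . ;] }  — shift
  I7: { [C → ; . ; E], [C → g g ; .] }  — shift, reduce
  I8: { [C → . ; ; E], [C → . e -], [C → . g C], [C → . g g ;], [C → ; ; . E], [E → . ;], [E → . C - -], [E → . b E g] }  — shift
  I9: { [C → ; . ; E], [E → ; .] }  — shift, reduce
  I10: { [E → C . - -] }  — shift
  I11: { [C → ; ; E .] }  — reduce
  I12: { [C → . ; ; E], [C → . e -], [C → . g C], [C → . g g ;], [E → . ;], [E → . C - -], [E → . b E g], [E → b . E g] }  — shift
  I13: { [E → b E . g] }  — shift
  I14: { [E → b E g .] }  — reduce
  I15: { [E → C - . -] }  — shift
  I16: { [E → C - - .] }  — reduce
  I17: { [C → e - .] }  — reduce

I7 contains reduce item [C → g g ; .] and shift item [C → ; . ; E] — shift-reduce conflict.
I9 contains reduce item [E → ; .] and shift item [C → ; . ; E] — shift-reduce conflict.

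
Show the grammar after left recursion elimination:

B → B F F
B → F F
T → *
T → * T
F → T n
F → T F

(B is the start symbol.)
B → F F B'
B' → F F B'
B' → ε
T → *
T → * T
F → T n
F → T F

B is directly left-recursive. The standard transformation for
  A → A α₁ | ... | A α_m | β₁ | ... | β_n
is
  A  → β₁ A' | ... | β_n A'
  A' → α₁ A' | ... | α_m A' | ε

B → F F becomes B → F F B'
B → B F F becomes B' → F F B'
Add B' → ε

Productions for other non-terminals are unchanged:
  T → *
  T → * T
  F → T n
  F → T F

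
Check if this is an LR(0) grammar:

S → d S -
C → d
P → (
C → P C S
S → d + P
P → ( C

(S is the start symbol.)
Augment with S' → S and build the canonical LR(0) collection (I0 = CLOSURE({[S' → . S]}), then GOTO on every symbol after a dot until no new states appear). It has 13 states:
  I0: { [S → . d + P], [S → . d S -], [S' → . S] }  — shift
  I1: { [S' → S .] }  — accept
  I2: { [S → . d + P], [S → . d S -], [S → d . + P], [S → d . S -] }  — shift
  I3: { [P → . ( C], [P → . (], [S → d + . P] }  — shift
  I4: { [S → d S . -] }  — shift
  I5: { [S → d S - .] }  — reduce
  I6: { [C → . P C S], [C → . d], [P → ( . C], [P → ( .], [P → . ( C], [P → . (] }  — shift, reduce
  I7: { [S → d + P .] }  — reduce
  I8: { [P → ( C .] }  — reduce
  I9: { [C → . P C S], [C → . d], [C → P . C S], [P → . ( C], [P → . (] }  — shift
  I10: { [C → d .] }  — reduce
  I11: { [C → P C . S], [S → . d + P], [S → . d S -] }  — shift
  I12: { [C → P C S .] }  — reduce

Conflict in state I6:
  Shift-reduce conflict between [P → ( .] and [C → . d]
So the grammar is NOT LR(0).

Answer: No. Shift-reduce conflict between [P → ( .] and [C → . d]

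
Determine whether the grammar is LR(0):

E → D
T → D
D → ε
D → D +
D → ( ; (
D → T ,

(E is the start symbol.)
No. Shift-reduce conflict between [D → .] and [D → . ( ; (]

Augment with E' → E and build the canonical LR(0) collection (I0 = CLOSURE({[E' → . E]}), then GOTO on every symbol after a dot until no new states appear). It has 9 states:
  I0: { [D → . ( ; (], [D → . D +], [D → . T ,], [D → .], [E → . D], [E' → . E], [T → . D] }  — shift, reduce
  I1: { [D → ( . ; (] }  — shift
  I2: { [D → D . +], [E → D .], [T → D .] }  — shift, 2 reduces
  I3: { [E' → E .] }  — accept
  I4: { [D → T . ,] }  — shift
  I5: { [D → T , .] }  — reduce
  I6: { [D → D + .] }  — reduce
  I7: { [D → ( ; . (] }  — shift
  I8: { [D → ( ; ( .] }  — reduce

Conflict in state I0:
  Shift-reduce conflict between [D → .] and [D → . ( ; (]
So the grammar is NOT LR(0).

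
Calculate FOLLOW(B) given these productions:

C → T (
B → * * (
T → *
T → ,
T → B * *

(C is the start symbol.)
{ '*' }

To compute FOLLOW(B), find every occurrence of B on a right-hand side N → α B β: add FIRST(β) \ {ε}, and if β is empty or nullable also add FOLLOW(N). Iterate to a fixed point.

In T → B * *: B is followed by '*' '*', add FIRST('*' '*') \ {ε} = { '*' }

Taking the union: FOLLOW(B) = { '*' }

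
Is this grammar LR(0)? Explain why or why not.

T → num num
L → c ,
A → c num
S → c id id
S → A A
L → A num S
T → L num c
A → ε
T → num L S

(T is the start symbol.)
A grammar is LR(0) if no state in the canonical LR(0) collection has:
  - both a shift item (dot before a terminal) and a complete item (shift-reduce conflict), or
  - two or more complete items (reduce-reduce conflict; the accept item [T' → T .] counts as a complete item here).

Augment with T' → T and build the canonical LR(0) collection (I0 = CLOSURE({[T' → . T]}), then GOTO on every symbol after a dot until no new states appear). It has 21 states:
  I0: { [A → . c num], [A → .], [L → . A num S], [L → . c ,], [T → . L num c], [T → . num L S], [T → . num num], [T' → . T] }  — shift, reduce
  I1: { [L → A . num S] }  — shift
  I2: { [T → L . num c] }  — shift
  I3: { [T' → T .] }  — accept
  I4: { [A → c . num], [L → c . ,] }  — shift
  I5: { [A → . c num], [A → .], [L → . A num S], [L → . c ,], [T → num . L S], [T → num . num] }  — shift, reduce
  I6: { [A → . c num], [A → .], [S → . A A], [S → . c id id], [T → num L . S] }  — shift, reduce
  I7: { [T → num num .] }  — reduce
  I8: { [A → . c num], [A → .], [S → A . A] }  — shift, reduce
  I9: { [T → num L S .] }  — reduce
  I10: { [A → c . num], [S → c . id id] }  — shift
  I11: { [S → c id . id] }  — shift
  I12: { [A → c num .] }  — reduce
  I13: { [S → c id id .] }  — reduce
  I14: { [S → A A .] }  — reduce
  I15: { [A → c . num] }  — shift
  I16: { [L → c , .] }  — reduce
  I17: { [T → L num . c] }  — shift
  I18: { [T → L num c .] }  — reduce
  I19: { [A → . c num], [A → .], [L → A num . S], [S → . A A], [S → . c id id] }  — shift, reduce
  I20: { [L → A num S .] }  — reduce

Conflict in state I0:
  Shift-reduce conflict between [A → .] and [A → . c num]
So the grammar is NOT LR(0).

Answer: No. Shift-reduce conflict between [A → .] and [A → . c num]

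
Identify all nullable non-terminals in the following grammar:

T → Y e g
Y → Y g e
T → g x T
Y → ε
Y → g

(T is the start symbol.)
{ 'Y' }

ε-productions: Y → ε
So Y is immediately nullable.
No further non-terminal can be added: every production for the remaining non-terminals contains a terminal or a non-nullable non-terminal.
Nullable = { 'Y' }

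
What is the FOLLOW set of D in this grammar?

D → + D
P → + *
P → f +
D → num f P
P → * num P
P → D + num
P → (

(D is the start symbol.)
{ $, '+' }

To compute FOLLOW(D), find every occurrence of D on a right-hand side N → α D β: add FIRST(β) \ {ε}, and if β is empty or nullable also add FOLLOW(N). Iterate to a fixed point.

D is the start symbol, so $ ∈ FOLLOW(D).
In D → + D: D is at the end; this adds FOLLOW(D) to itself — nothing new
In P → D + num: D is followed by '+' num, add FIRST('+' num) \ {ε} = { '+' }

Taking the union: FOLLOW(D) = { $, '+' }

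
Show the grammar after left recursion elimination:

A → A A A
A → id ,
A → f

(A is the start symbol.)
A → id , A'
A → f A'
A' → A A A'
A' → ε

A is directly left-recursive. The standard transformation for
  A → A α₁ | ... | A α_m | β₁ | ... | β_n
is
  A  → β₁ A' | ... | β_n A'
  A' → α₁ A' | ... | α_m A' | ε

A → id , becomes A → id , A'
A → f becomes A → f A'
A → A A A becomes A' → A A A'
Add A' → ε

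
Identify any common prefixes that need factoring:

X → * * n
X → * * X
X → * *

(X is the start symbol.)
Left-factoring is needed when two productions for the same non-terminal
share a common prefix on the right-hand side.

Productions for X:
  X → * * n
  X → * * X
  X → * *

Found common prefix '* *' in productions for X

Answer: Yes, X has productions with common prefix '* *'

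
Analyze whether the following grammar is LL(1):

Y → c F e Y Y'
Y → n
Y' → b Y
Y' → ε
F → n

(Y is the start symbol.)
A grammar is LL(1) if for each non-terminal N with multiple productions, the predict sets of those productions are pairwise disjoint, where PREDICT(N → α) = (FIRST(α) \ {ε}) ∪ (FOLLOW(N) if α ⇒* ε).

Relevant sets:
  FOLLOW(Y') = { $, 'b' }

For Y:
  PREDICT(Y → c F e Y Y') = { 'c' }
  PREDICT(Y → n) = { 'n' }
For Y':
  PREDICT(Y' → b Y) = { 'b' }
  PREDICT(Y' → ε) = { $, 'b' }
F has a single production, so nothing to check there.

Conflict found: Predict set conflict for Y': { 'b' }
The grammar is NOT LL(1).

Answer: No. Predict set conflict for Y': { 'b' }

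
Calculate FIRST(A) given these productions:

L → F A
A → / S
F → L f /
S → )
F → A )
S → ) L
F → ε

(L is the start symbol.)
{ '/' }

To compute FIRST(A), examine every production with A on the left-hand side, reading each right-hand side left to right until a non-nullable symbol is reached.

From A → / S:
  - '/' is a terminal: add '/' and stop

Collecting: FIRST(A) = { '/' }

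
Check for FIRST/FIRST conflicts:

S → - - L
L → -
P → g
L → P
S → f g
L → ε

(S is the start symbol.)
A FIRST/FIRST conflict occurs when two productions N → α and N → β for the same non-terminal have FIRST(α) ∩ FIRST(β) ≠ ∅ (with ε ∈ FIRST of a nullable right-hand side, so two nullable alternatives also conflict).

FIRST sets of the non-terminals at (or reachable through a nullable prefix from) the front of some alternative:
  FIRST(P) = { 'g' }

Productions for S:
  S → - - L: FIRST = { '-' }
  S → f g: FIRST = { 'f' }
Productions for L:
  L → -: FIRST = { '-' }
  L → P: FIRST = { 'g' }
  L → ε: FIRST = { ε }
P has only one production, so no FIRST/FIRST conflict is possible there.

All alternatives of each non-terminal have pairwise disjoint FIRST sets.

Answer: No FIRST/FIRST conflicts.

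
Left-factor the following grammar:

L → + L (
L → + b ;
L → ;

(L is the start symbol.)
L → + L'
L' → L (
L' → b ;
L → ;

Left-factoring transforms A → αβ₁ | αβ₂ into A → αA' and A' → β₁ | β₂
(α is the longest common prefix among the alternatives). Repeat until
no nonterminal has two alternatives with a common prefix.

Round 1: L has alternatives sharing prefix '+'. Introduce L': L → + L'
  Add: L' → L (
  Add: L' → b ;

No remaining common prefixes — done.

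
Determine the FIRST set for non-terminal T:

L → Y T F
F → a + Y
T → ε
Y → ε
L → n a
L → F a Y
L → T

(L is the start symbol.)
{ ε }

From T → ε:
  - ε-production, so ε ∈ FIRST(T)

Collecting: FIRST(T) = { ε }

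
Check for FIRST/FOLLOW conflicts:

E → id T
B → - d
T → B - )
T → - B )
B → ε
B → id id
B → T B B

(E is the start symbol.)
A FIRST/FOLLOW conflict occurs when a non-terminal N has a nullable alternative N → β (β ⇒* ε) and another alternative N → α with FIRST(α) ∩ FOLLOW(N) ≠ ∅: on such a lookahead the parser cannot decide between expanding α and letting N vanish via β.

Nullable non-terminals: B.
FIRST sets used below: FIRST(T) = { '-', 'id' }

B: nullable alternative(s) B → ε; FOLLOW(B) = { ')', '-', 'id' }
  B → - d: FIRST \ {ε} = { '-' } — overlaps FOLLOW(B) on { '-' }: CONFLICT
  B → ε: FIRST \ {ε} = { } — this is the only nullable alternative, skip
  B → id id: FIRST \ {ε} = { 'id' } — overlaps FOLLOW(B) on { 'id' }: CONFLICT
  B → T B B: FIRST \ {ε} = { '-', 'id' } — overlaps FOLLOW(B) on { '-', 'id' }: CONFLICT

E, T have no nullable alternative, so no FIRST/FOLLOW check is needed there.

So the grammar has 3 FIRST/FOLLOW conflicts (marked CONFLICT above).

Answer: Yes. B → '-' d with FOLLOW(B) on { '-' }; B → id id with FOLLOW(B) on { 'id' }; B → T B B with FOLLOW(B) on { '-', 'id' }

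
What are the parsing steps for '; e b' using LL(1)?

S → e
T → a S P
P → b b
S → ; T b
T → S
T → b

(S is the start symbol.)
LL(1) parsing maintains a stack (initially the start symbol over $) and the input. At each step: if the stack top is a terminal, match it against the current input token; if it is a non-terminal N, replace it with the RHS of M[N, lookahead] (the unique production whose predict set contains the lookahead).

Stack is shown with the top on the left.

Stack    Input    Action
------------------------
S $      ; e b $  output S → ; T b
; T b $  ; e b $  match ';'
T b $    e b $    output T → S
S b $    e b $    output S → e
e b $    e b $    match 'e'
b $      b $      match 'b'
$        $        accept

The string is accepted.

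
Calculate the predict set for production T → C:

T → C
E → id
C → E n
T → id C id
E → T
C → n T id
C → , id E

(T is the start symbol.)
PREDICT(T → C) = (FIRST(RHS) \ {ε}) ∪ (FOLLOW(T) if ε ∈ FIRST(RHS), i.e. RHS ⇒* ε)
FIRST(C) = { ',', 'id', 'n' }
FIRST(C) = { ',', 'id', 'n' }
ε ∉ FIRST(C), so FOLLOW(T) is not added.
PREDICT(T → C) = { ',', 'id', 'n' }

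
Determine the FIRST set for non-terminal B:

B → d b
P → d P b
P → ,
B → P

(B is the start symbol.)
{ ',', 'd' }

To compute FIRST(B), examine every production with B on the left-hand side, reading each right-hand side left to right until a non-nullable symbol is reached.

FIRST sets of the other non-terminals involved (by the same procedure, iterated to a fixed point):
  FIRST(P) = { ',', 'd' }

From B → d b:
  - d is a terminal: add 'd' and stop
From B → P:
  - P is a non-terminal: add FIRST(P) \ {ε} = { ',', 'd' }
    P is not nullable, so stop

Collecting: FIRST(B) = { ',', 'd' }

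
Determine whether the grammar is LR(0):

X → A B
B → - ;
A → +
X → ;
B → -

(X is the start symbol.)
No. Shift-reduce conflict between [B → - .] and [B → - . ;]

A grammar is LR(0) if no state in the canonical LR(0) collection has:
  - both a shift item (dot before a terminal) and a complete item (shift-reduce conflict), or
  - two or more complete items (reduce-reduce conflict; the accept item [X' → X .] counts as a complete item here).

Augment with X' → X and build the canonical LR(0) collection (I0 = CLOSURE({[X' → . X]}), then GOTO on every symbol after a dot until no new states appear). It has 8 states:
  I0: { [A → . +], [X → . ;], [X → . A B], [X' → . X] }  — shift
  I1: { [A → + .] }  — reduce
  I2: { [X → ; .] }  — reduce
  I3: { [B → . - ;], [B → . -], [X → A . B] }  — shift
  I4: { [X' → X .] }  — accept
  I5: { [B → - . ;], [B → - .] }  — shift, reduce
  I6: { [X → A B .] }  — reduce
  I7: { [B → - ; .] }  — reduce

Conflict in state I5:
  Shift-reduce conflict between [B → - .] and [B → - . ;]
So the grammar is NOT LR(0).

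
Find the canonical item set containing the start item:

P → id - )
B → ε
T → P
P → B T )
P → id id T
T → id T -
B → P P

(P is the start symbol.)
First, augment the grammar with P' → P
I₀ = CLOSURE({ [P' → . P] }):
  [P' → . P] has the dot before P: add [P → . id - )], [P → . B T )], [P → . id id T]
  [P → . B T )] has the dot before B: add [B → .], [B → . P P]
No further items can be added.

I₀ = { [B → . P P], [B → .], [P → . B T )], [P → . id - )], [P → . id id T], [P' → . P] }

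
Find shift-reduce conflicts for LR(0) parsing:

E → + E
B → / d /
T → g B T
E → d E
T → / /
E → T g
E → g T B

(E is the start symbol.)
A shift-reduce conflict occurs when an LR(0) state has both:
  - a complete (reduce) item [A → α .] (dot at the end), and
  - a shift item [B → β . c γ] (dot before a terminal).

Augment with E' → E and build the canonical LR(0) collection (I0 = CLOSURE({[E' → . E]}), then GOTO on every symbol after a dot until no new states appear). It has 20 states:
  I0: { [E → . + E], [E → . T g], [E → . d E], [E → . g T B], [E' → . E], [T → . / /], [T → . g B T] }  — shift
  I1: { [E → + . E], [E → . + E], [E → . T g], [E → . d E], [E → . g T B], [T → . / /], [T → . g B T] }  — shift
  I2: { [T → / . /] }  — shift
  I3: { [E' → E .] }  — accept
  I4: { [E → T . g] }  — shift
  I5: { [E → . + E], [E → . T g], [E → . d E], [E → . g T B], [E → d . E], [T → . / /], [T → . g B T] }  — shift
  I6: { [B → . / d /], [E → g . T B], [T → . / /], [T → . g B T], [T → g . B T] }  — shift
  I7: { [B → / . d /], [T → / . /] }  — shift
  I8: { [T → . / /], [T → . g B T], [T → g B . T] }  — shift
  I9: { [B → . / d /], [E → g T . B] }  — shift
  I10: { [B → . / d /], [T → g . B T] }  — shift
  I11: { [B → / . d /] }  — shift
  I12: { [B → / d . /] }  — shift
  I13: { [B → / d / .] }  — reduce
  I14: { [E → g T B .] }  — reduce
  I15: { [T → g B T .] }  — reduce
  I16: { [T → / / .] }  — reduce
  I17: { [E → d E .] }  — reduce
  I18: { [E → T g .] }  — reduce
  I19: { [E → + E .] }  — reduce

No state contains both a complete item and a shift item.

Answer: No shift-reduce conflicts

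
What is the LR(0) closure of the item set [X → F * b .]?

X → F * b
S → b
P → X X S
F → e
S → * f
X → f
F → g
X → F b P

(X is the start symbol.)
Start with: [X → F * b .]
The dot is at the end, so nothing is added.

CLOSURE = { [X → F * b .] }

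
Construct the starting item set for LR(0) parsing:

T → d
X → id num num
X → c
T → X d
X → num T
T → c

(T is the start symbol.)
{ [T → . X d], [T → . c], [T → . d], [T' → . T], [X → . c], [X → . id num num], [X → . num T] }

First, augment the grammar with T' → T
I₀ = CLOSURE({ [T' → . T] }):
  [T' → . T] has the dot before T: add [T → . d], [T → . X d], [T → . c]
  [T → . X d] has the dot before X: add [X → . id num num], [X → . c], [X → . num T]
No further items can be added.

I₀ = { [T → . X d], [T → . c], [T → . d], [T' → . T], [X → . c], [X → . id num num], [X → . num T] }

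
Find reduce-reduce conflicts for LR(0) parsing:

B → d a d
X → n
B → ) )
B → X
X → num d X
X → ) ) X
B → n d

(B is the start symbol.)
A reduce-reduce conflict occurs when an LR(0) state has two complete items [A → α .] and [B → β .] — both call for a reduction, and with no lookahead the parser cannot choose between them.

Augment with B' → B and build the canonical LR(0) collection (I0 = CLOSURE({[B' → . B]}), then GOTO on every symbol after a dot until no new states appear). It has 17 states:
  I0: { [B → . ) )], [B → . X], [B → . d a d], [B → . n d], [B' → . B], [X → . ) ) X], [X → . n], [X → . num d X] }  — shift
  I1: { [B → ) . )], [X → ) . ) X] }  — shift
  I2: { [B' → B .] }  — accept
  I3: { [B → X .] }  — reduce
  I4: { [B → d . a d] }  — shift
  I5: { [B → n . d], [X → n .] }  — shift, reduce
  I6: { [X → num . d X] }  — shift
  I7: { [X → . ) ) X], [X → . n], [X → . num d X], [X → num d . X] }  — shift
  I8: { [X → ) . ) X] }  — shift
  I9: { [X → num d X .] }  — reduce
  I10: { [X → n .] }  — reduce
  I11: { [X → ) ) . X], [X → . ) ) X], [X → . n], [X → . num d X] }  — shift
  I12: { [X → ) ) X .] }  — reduce
  I13: { [B → n d .] }  — reduce
  I14: { [B → d a . d] }  — shift
  I15: { [B → d a d .] }  — reduce
  I16: { [B → ) ) .], [X → ) ) . X], [X → . ) ) X], [X → . n], [X → . num d X] }  — shift, reduce

No state contains more than one complete item.

Answer: No reduce-reduce conflicts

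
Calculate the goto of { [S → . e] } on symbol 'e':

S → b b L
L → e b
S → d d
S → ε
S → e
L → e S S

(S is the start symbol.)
{ [S → e .] }

GOTO(I, 'e') = CLOSURE({ [A → αX.β] : [A → α.Xβ] ∈ I, X = 'e' })

Items with dot before 'e', with the dot advanced:
  [S → . e] → [S → e .]
Closure adds nothing (no advanced item has the dot before a non-terminal).

GOTO = { [S → e .] }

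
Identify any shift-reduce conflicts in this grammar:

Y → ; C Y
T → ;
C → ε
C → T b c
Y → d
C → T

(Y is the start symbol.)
Yes — I1: [C → .] vs [T → . ;]; I6: [C → T .] vs [C → T . b c]

A shift-reduce conflict occurs when an LR(0) state has both:
  - a complete (reduce) item [A → α .] (dot at the end), and
  - a shift item [B → β . c γ] (dot before a terminal).

Augment with Y' → Y and build the canonical LR(0) collection (I0 = CLOSURE({[Y' → . Y]}), then GOTO on every symbol after a dot until no new states appear). It has 10 states:
  I0: { [Y → . ; C Y], [Y → . d], [Y' → . Y] }  — shift
  I1: { [C → . T b c], [C → . T], [C → .], [T → . ;], [Y → ; . C Y] }  — shift, reduce
  I2: { [Y' → Y .] }  — accept
  I3: { [Y → d .] }  — reduce
  I4: { [T → ; .] }  — reduce
  I5: { [Y → . ; C Y], [Y → . d], [Y → ; C . Y] }  — shift
  I6: { [C → T . b c], [C → T .] }  — shift, reduce
  I7: { [C → T b . c] }  — shift
  I8: { [C → T b c .] }  — reduce
  I9: { [Y → ; C Y .] }  — reduce

I1 contains reduce item [C → .] and shift item [T → . ;] — shift-reduce conflict.
I6 contains reduce item [C → T .] and shift item [C → T . b c] — shift-reduce conflict.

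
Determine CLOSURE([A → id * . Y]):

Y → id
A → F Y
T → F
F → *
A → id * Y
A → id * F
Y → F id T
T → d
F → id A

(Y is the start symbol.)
To compute CLOSURE, for each item [A → α.Bβ] where B is a non-terminal, add [B → .γ] for all productions B → γ; repeat for the newly added items until nothing changes.

Start with: [A → id * . Y]
  [A → id * . Y] has the dot before Y: add [Y → . id], [Y → . F id T]
  [Y → . F id T] has the dot before F: add [F → . *], [F → . id A]
No further items can be added.

CLOSURE = { [A → id * . Y], [F → . *], [F → . id A], [Y → . F id T], [Y → . id] }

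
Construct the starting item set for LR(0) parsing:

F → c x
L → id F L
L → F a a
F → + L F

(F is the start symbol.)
{ [F → . + L F], [F → . c x], [F' → . F] }

First, augment the grammar with F' → F
I₀ = CLOSURE({ [F' → . F] }):
  [F' → . F] has the dot before F: add [F → . c x], [F → . + L F]
No further items can be added.

I₀ = { [F → . + L F], [F → . c x], [F' → . F] }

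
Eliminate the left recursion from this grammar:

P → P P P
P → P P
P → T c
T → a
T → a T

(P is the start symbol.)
P → T c P'
P' → P P P'
P' → P P'
P' → ε
T → a
T → a T

P is directly left-recursive. The standard transformation for
  A → A α₁ | ... | A α_m | β₁ | ... | β_n
is
  A  → β₁ A' | ... | β_n A'
  A' → α₁ A' | ... | α_m A' | ε

P → T c becomes P → T c P'
P → P P P becomes P' → P P P'
P → P P becomes P' → P P'
Add P' → ε

Productions for other non-terminals are unchanged:
  T → a
  T → a T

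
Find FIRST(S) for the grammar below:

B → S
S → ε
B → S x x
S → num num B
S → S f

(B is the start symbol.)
From S → ε:
  - ε-production, so ε ∈ FIRST(S)
From S → num num B:
  - num is a terminal: add 'num' and stop
From S → S f:
  - S is the symbol being defined: contributes nothing new
    S is nullable, so continue to the next symbol
  - f is a terminal: add 'f' and stop

Collecting: FIRST(S) = { 'f', 'num', ε }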